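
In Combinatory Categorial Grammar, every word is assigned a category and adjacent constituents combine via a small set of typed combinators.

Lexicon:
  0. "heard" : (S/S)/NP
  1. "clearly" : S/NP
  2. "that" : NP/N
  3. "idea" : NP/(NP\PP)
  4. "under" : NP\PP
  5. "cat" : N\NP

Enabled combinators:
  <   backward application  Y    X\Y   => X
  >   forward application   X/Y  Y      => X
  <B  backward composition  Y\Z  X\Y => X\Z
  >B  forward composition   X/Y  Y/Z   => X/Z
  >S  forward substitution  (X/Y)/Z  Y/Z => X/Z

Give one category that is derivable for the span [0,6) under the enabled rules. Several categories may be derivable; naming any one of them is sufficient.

S

[0,6] S   >
  [0,2] S/NP   >S
    [0,1] "heard" : (S/S)/NP
    [1,2] "clearly" : S/NP
  [2,6] NP   >
    [2,3] "that" : NP/N
    [3,6] N   <
      [3,5] NP   >
        [3,4] "idea" : NP/(NP\PP)
        [4,5] "under" : NP\PP
      [5,6] "cat" : N\NP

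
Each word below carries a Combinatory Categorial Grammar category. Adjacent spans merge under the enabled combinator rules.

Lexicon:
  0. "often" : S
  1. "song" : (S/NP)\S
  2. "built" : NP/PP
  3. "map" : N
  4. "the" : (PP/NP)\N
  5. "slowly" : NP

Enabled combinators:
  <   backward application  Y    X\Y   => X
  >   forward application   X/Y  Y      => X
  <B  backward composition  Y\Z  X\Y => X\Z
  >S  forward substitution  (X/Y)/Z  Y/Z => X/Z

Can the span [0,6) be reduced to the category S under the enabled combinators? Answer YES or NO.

YES

[0,6] S   >
  [0,2] S/NP   <
    [0,1] "often" : S
    [1,2] "song" : (S/NP)\S
  [2,6] NP   >
    [2,3] "built" : NP/PP
    [3,6] PP   >
      [3,5] PP/NP   <
        [3,4] "map" : N
        [4,5] "the" : (PP/NP)\N
      [5,6] "slowly" : NP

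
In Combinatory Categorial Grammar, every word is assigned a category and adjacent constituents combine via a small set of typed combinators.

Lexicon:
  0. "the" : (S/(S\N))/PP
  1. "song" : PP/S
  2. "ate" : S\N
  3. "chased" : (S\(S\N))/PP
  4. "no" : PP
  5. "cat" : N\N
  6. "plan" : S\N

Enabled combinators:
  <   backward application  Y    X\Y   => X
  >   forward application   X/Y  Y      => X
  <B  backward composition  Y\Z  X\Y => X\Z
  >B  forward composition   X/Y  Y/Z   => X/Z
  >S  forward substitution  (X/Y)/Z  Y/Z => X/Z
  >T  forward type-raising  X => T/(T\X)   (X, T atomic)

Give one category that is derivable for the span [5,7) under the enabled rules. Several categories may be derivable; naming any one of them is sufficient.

[0,7] S   >
  [0,5] S/(S\N)   >
    [0,1] "the" : (S/(S\N))/PP
    [1,5] PP   >
      [1,2] "song" : PP/S
      [2,5] S   <
        [2,3] "ate" : S\N
        [3,5] S\(S\N)   >
          [3,4] "chased" : (S\(S\N))/PP
          [4,5] "no" : PP
  [5,7] S\N   <B
    [5,6] "cat" : N\N
    [6,7] "plan" : S\N

S\N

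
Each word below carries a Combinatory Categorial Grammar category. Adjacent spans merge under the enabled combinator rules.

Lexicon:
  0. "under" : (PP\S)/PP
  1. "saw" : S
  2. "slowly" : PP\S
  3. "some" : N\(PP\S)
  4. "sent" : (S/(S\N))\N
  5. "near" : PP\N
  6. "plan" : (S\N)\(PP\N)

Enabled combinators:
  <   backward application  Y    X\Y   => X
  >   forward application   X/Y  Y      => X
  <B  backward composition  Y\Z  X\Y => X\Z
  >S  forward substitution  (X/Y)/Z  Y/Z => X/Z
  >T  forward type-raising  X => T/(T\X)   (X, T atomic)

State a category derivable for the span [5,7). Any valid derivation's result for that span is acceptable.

[0,7] S   >
  [0,5] S/(S\N)   <
    [0,4] N   <
      [0,3] PP\S   >
        [0,1] "under" : (PP\S)/PP
        [1,3] PP   <
          [1,2] "saw" : S
          [2,3] "slowly" : PP\S
      [3,4] "some" : N\(PP\S)
    [4,5] "sent" : (S/(S\N))\N
  [5,7] S\N   <
    [5,6] "near" : PP\N
    [6,7] "plan" : (S\N)\(PP\N)

S\N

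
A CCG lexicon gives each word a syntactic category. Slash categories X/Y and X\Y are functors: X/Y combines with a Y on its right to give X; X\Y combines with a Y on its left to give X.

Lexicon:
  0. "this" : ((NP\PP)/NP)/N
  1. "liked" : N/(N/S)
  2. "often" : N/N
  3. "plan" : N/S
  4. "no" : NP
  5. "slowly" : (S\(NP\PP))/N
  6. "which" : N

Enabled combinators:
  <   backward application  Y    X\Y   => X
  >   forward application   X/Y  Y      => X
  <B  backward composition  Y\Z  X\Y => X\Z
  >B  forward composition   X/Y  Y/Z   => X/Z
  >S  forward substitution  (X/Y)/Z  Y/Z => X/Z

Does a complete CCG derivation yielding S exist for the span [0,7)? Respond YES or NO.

[0,7] S   <
  [0,5] NP\PP   >
    [0,4] (NP\PP)/NP   >
      [0,1] "this" : ((NP\PP)/NP)/N
      [1,4] N   >
        [1,2] "liked" : N/(N/S)
        [2,4] N/S   >B
          [2,3] "often" : N/N
          [3,4] "plan" : N/S
    [4,5] "no" : NP
  [5,7] S\(NP\PP)   >
    [5,6] "slowly" : (S\(NP\PP))/N
    [6,7] "which" : N

YES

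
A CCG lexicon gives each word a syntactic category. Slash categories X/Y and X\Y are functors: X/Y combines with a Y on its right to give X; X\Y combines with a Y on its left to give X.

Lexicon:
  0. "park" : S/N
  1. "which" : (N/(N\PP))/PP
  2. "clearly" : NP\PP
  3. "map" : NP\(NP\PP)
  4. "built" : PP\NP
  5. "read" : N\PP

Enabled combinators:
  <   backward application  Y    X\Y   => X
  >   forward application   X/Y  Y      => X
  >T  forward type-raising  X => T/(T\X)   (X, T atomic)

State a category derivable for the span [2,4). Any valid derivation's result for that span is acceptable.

NP

[0,6] S   >
  [0,1] "park" : S/N
  [1,6] N   >
    [1,5] N/(N\PP)   >
      [1,2] "which" : (N/(N\PP))/PP
      [2,5] PP   <
        [2,4] NP   <
          [2,3] "clearly" : NP\PP
          [3,4] "map" : NP\(NP\PP)
        [4,5] "built" : PP\NP
    [5,6] "read" : N\PP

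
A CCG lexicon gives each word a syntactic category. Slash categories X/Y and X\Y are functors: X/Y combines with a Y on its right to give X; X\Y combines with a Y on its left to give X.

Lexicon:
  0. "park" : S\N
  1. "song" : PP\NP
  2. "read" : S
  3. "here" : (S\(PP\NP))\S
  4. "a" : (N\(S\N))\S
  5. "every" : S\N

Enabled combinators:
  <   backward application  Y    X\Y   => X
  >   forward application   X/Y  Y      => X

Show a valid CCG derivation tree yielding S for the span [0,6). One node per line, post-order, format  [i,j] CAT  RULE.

[0,6] S   <
  [0,5] N   <
    [0,1] "park" : S\N
    [1,5] N\(S\N)   <
      [1,4] S   <
        [1,2] "song" : PP\NP
        [2,4] S\(PP\NP)   <
          [2,3] "read" : S
          [3,4] "here" : (S\(PP\NP))\S
      [4,5] "a" : (N\(S\N))\S
  [5,6] "every" : S\N

[0,1] S\N  lex  "park"
[1,2] PP\NP  lex  "song"
[2,3] S  lex  "read"
[3,4] (S\(PP\NP))\S  lex  "here"
[2,4] S\(PP\NP)  <  k=3
[1,4] S  <  k=2
[4,5] (N\(S\N))\S  lex  "a"
[1,5] N\(S\N)  <  k=4
[0,5] N  <  k=1
[5,6] S\N  lex  "every"
[0,6] S  <  k=5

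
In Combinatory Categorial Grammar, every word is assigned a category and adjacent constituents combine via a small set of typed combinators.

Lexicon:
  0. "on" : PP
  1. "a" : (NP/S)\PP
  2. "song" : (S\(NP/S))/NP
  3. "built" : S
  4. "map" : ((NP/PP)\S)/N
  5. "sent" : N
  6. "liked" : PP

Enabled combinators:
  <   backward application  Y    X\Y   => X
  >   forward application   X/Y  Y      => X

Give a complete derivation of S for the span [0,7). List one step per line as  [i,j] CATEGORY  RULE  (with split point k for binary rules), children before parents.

[0,7] S   <
  [0,2] NP/S   <
    [0,1] "on" : PP
    [1,2] "a" : (NP/S)\PP
  [2,7] S\(NP/S)   >
    [2,3] "song" : (S\(NP/S))/NP
    [3,7] NP   >
      [3,6] NP/PP   <
        [3,4] "built" : S
        [4,6] (NP/PP)\S   >
          [4,5] "map" : ((NP/PP)\S)/N
          [5,6] "sent" : N
      [6,7] "liked" : PP

[0,1] PP  lex  "on"
[1,2] (NP/S)\PP  lex  "a"
[0,2] NP/S  <  k=1
[2,3] (S\(NP/S))/NP  lex  "song"
[3,4] S  lex  "built"
[4,5] ((NP/PP)\S)/N  lex  "map"
[5,6] N  lex  "sent"
[4,6] (NP/PP)\S  >  k=5
[3,6] NP/PP  <  k=4
[6,7] PP  lex  "liked"
[3,7] NP  >  k=6
[2,7] S\(NP/S)  >  k=3
[0,7] S  <  k=2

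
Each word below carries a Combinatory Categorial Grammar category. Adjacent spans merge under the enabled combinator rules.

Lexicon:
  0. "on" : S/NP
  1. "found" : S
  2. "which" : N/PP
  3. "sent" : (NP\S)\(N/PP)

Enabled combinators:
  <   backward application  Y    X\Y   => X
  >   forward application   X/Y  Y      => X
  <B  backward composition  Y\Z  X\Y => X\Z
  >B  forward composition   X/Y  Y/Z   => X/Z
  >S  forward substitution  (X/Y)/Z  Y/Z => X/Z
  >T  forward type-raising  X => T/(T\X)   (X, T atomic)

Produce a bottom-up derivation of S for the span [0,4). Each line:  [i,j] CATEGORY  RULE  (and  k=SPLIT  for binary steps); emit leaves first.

[0,4] S   >
  [0,1] "on" : S/NP
  [1,4] NP   <
    [1,2] "found" : S
    [2,4] NP\S   <
      [2,3] "which" : N/PP
      [3,4] "sent" : (NP\S)\(N/PP)

[0,1] S/NP  lex  "on"
[1,2] S  lex  "found"
[2,3] N/PP  lex  "which"
[3,4] (NP\S)\(N/PP)  lex  "sent"
[2,4] NP\S  <  k=3
[1,4] NP  <  k=2
[0,4] S  >  k=1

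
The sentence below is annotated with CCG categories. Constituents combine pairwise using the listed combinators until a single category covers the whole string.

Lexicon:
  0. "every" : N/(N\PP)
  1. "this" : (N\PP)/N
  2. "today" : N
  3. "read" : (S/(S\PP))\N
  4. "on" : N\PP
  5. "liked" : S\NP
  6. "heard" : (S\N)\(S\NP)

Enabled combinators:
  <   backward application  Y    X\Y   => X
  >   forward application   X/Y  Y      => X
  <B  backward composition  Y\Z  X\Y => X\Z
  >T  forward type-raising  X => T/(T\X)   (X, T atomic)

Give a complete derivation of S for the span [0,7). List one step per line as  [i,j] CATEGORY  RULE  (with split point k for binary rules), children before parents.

[0,7] S   >
  [0,4] S/(S\PP)   <
    [0,3] N   >
      [0,1] "every" : N/(N\PP)
      [1,3] N\PP   >
        [1,2] "this" : (N\PP)/N
        [2,3] "today" : N
    [3,4] "read" : (S/(S\PP))\N
  [4,7] S\PP   <B
    [4,5] "on" : N\PP
    [5,7] S\N   <
      [5,6] "liked" : S\NP
      [6,7] "heard" : (S\N)\(S\NP)

[0,1] N/(N\PP)  lex  "every"
[1,2] (N\PP)/N  lex  "this"
[2,3] N  lex  "today"
[1,3] N\PP  >  k=2
[0,3] N  >  k=1
[3,4] (S/(S\PP))\N  lex  "read"
[0,4] S/(S\PP)  <  k=3
[4,5] N\PP  lex  "on"
[5,6] S\NP  lex  "liked"
[6,7] (S\N)\(S\NP)  lex  "heard"
[5,7] S\N  <  k=6
[4,7] S\PP  <B  k=5
[0,7] S  >  k=4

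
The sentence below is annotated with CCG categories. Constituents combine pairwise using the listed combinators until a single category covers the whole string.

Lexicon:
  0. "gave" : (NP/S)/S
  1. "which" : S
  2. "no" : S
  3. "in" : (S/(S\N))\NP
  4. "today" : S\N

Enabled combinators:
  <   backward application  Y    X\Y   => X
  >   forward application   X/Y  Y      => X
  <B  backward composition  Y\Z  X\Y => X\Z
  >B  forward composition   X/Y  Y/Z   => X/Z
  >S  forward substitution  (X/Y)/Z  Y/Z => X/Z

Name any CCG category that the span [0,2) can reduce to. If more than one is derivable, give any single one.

NP/S

[0,5] S   >
  [0,4] S/(S\N)   <
    [0,3] NP   >
      [0,2] NP/S   >
        [0,1] "gave" : (NP/S)/S
        [1,2] "which" : S
      [2,3] "no" : S
    [3,4] "in" : (S/(S\N))\NP
  [4,5] "today" : S\N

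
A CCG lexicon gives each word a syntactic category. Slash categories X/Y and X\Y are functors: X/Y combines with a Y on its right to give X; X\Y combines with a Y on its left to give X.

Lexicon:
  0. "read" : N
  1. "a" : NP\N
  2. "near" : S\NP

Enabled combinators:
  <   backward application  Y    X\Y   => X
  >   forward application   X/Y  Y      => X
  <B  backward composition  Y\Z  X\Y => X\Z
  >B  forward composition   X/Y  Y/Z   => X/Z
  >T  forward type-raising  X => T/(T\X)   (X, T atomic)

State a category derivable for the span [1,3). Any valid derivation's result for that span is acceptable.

[0,3] S   <
  [0,1] "read" : N
  [1,3] S\N   <B
    [1,2] "a" : NP\N
    [2,3] "near" : S\NP

S\N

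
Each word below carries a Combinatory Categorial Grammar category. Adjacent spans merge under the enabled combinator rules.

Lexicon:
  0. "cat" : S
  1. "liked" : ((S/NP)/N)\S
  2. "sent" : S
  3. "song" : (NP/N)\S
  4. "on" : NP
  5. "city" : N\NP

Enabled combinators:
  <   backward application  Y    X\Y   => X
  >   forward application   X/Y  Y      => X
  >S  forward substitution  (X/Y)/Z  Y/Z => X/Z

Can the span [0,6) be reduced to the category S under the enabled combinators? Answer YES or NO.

YES

[0,6] S   >
  [0,4] S/N   >S
    [0,2] (S/NP)/N   <
      [0,1] "cat" : S
      [1,2] "liked" : ((S/NP)/N)\S
    [2,4] NP/N   <
      [2,3] "sent" : S
      [3,4] "song" : (NP/N)\S
  [4,6] N   <
    [4,5] "on" : NP
    [5,6] "city" : N\NP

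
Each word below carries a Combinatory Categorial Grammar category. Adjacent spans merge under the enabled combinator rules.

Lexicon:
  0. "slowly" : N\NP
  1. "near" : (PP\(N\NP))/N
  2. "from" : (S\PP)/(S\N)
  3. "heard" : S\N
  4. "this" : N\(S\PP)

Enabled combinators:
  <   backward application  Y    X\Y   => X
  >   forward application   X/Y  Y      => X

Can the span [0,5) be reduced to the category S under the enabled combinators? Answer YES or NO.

N\NP (PP\(N\NP))/N (S\PP)/(S\N) S\N N\(S\PP)
CKY chart[0,5] = {PP}; S ∉ chart

NO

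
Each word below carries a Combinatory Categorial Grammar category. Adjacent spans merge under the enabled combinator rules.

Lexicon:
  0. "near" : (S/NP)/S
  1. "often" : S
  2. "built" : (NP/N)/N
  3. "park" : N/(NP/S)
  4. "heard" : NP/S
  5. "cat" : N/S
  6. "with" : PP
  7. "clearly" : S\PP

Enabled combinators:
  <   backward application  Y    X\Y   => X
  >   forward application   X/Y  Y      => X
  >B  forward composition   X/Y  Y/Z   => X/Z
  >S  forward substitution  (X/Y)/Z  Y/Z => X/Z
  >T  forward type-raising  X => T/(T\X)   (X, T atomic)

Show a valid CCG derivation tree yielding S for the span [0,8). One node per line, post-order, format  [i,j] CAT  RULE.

[0,1] (S/NP)/S  lex  "near"
[1,2] S  lex  "often"
[0,2] S/NP  >  k=1
[2,3] (NP/N)/N  lex  "built"
[3,4] N/(NP/S)  lex  "park"
[4,5] NP/S  lex  "heard"
[3,5] N  >  k=4
[2,5] NP/N  >  k=3
[0,5] S/N  >B  k=2
[5,6] N/S  lex  "cat"
[6,7] PP  lex  "with"
[7,8] S\PP  lex  "clearly"
[6,8] S  <  k=7
[5,8] N  >  k=6
[0,8] S  >  k=5

[0,8] S   >
  [0,5] S/N   >B
    [0,2] S/NP   >
      [0,1] "near" : (S/NP)/S
      [1,2] "often" : S
    [2,5] NP/N   >
      [2,3] "built" : (NP/N)/N
      [3,5] N   >
        [3,4] "park" : N/(NP/S)
        [4,5] "heard" : NP/S
  [5,8] N   >
    [5,6] "cat" : N/S
    [6,8] S   <
      [6,7] "with" : PP
      [7,8] "clearly" : S\PP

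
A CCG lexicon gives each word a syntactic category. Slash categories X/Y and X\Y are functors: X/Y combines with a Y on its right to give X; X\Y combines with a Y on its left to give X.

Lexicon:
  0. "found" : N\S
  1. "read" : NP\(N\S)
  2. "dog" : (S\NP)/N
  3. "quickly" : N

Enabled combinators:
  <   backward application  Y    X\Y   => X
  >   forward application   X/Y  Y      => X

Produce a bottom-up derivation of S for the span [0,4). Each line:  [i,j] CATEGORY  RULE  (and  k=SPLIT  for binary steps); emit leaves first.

[0,4] S   <
  [0,2] NP   <
    [0,1] "found" : N\S
    [1,2] "read" : NP\(N\S)
  [2,4] S\NP   >
    [2,3] "dog" : (S\NP)/N
    [3,4] "quickly" : N

[0,1] N\S  lex  "found"
[1,2] NP\(N\S)  lex  "read"
[0,2] NP  <  k=1
[2,3] (S\NP)/N  lex  "dog"
[3,4] N  lex  "quickly"
[2,4] S\NP  >  k=3
[0,4] S  <  k=2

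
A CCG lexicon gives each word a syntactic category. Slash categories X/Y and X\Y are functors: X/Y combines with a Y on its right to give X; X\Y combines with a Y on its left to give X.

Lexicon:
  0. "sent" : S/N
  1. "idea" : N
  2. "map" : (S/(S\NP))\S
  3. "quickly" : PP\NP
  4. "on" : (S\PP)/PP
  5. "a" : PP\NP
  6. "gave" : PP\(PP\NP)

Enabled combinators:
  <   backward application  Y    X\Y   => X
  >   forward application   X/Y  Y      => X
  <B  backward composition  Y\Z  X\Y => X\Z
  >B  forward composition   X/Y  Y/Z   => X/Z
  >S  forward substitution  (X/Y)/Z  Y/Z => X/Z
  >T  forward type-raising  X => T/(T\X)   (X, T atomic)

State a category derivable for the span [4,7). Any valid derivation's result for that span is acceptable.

[0,7] S   >
  [0,3] S/(S\NP)   <
    [0,2] S   >
      [0,1] "sent" : S/N
      [1,2] "idea" : N
    [2,3] "map" : (S/(S\NP))\S
  [3,7] S\NP   <B
    [3,4] "quickly" : PP\NP
    [4,7] S\PP   >
      [4,5] "on" : (S\PP)/PP
      [5,7] PP   <
        [5,6] "a" : PP\NP
        [6,7] "gave" : PP\(PP\NP)

S\PP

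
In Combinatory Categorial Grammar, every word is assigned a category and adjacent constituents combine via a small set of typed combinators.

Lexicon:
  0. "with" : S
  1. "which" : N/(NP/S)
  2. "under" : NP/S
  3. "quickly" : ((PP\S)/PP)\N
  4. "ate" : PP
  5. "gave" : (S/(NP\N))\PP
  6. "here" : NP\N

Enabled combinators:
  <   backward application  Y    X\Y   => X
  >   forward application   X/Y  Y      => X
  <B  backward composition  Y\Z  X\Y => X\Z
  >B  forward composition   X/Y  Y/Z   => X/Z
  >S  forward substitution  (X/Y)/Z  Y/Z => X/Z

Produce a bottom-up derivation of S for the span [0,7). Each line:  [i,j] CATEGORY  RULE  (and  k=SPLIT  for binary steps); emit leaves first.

[0,7] S   >
  [0,6] S/(NP\N)   <
    [0,5] PP   <
      [0,1] "with" : S
      [1,5] PP\S   >
        [1,4] (PP\S)/PP   <
          [1,3] N   >
            [1,2] "which" : N/(NP/S)
            [2,3] "under" : NP/S
          [3,4] "quickly" : ((PP\S)/PP)\N
        [4,5] "ate" : PP
    [5,6] "gave" : (S/(NP\N))\PP
  [6,7] "here" : NP\N

[0,1] S  lex  "with"
[1,2] N/(NP/S)  lex  "which"
[2,3] NP/S  lex  "under"
[1,3] N  >  k=2
[3,4] ((PP\S)/PP)\N  lex  "quickly"
[1,4] (PP\S)/PP  <  k=3
[4,5] PP  lex  "ate"
[1,5] PP\S  >  k=4
[0,5] PP  <  k=1
[5,6] (S/(NP\N))\PP  lex  "gave"
[0,6] S/(NP\N)  <  k=5
[6,7] NP\N  lex  "here"
[0,7] S  >  k=6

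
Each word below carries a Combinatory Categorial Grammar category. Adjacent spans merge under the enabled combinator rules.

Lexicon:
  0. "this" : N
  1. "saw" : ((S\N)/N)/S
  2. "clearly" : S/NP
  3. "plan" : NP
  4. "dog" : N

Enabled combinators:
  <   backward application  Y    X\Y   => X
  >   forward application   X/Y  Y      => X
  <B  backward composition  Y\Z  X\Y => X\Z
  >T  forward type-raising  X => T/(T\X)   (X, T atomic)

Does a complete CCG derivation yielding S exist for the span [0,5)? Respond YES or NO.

YES

[0,5] S   <
  [0,1] "this" : N
  [1,5] S\N   >
    [1,4] (S\N)/N   >
      [1,2] "saw" : ((S\N)/N)/S
      [2,4] S   >
        [2,3] "clearly" : S/NP
        [3,4] "plan" : NP
    [4,5] "dog" : N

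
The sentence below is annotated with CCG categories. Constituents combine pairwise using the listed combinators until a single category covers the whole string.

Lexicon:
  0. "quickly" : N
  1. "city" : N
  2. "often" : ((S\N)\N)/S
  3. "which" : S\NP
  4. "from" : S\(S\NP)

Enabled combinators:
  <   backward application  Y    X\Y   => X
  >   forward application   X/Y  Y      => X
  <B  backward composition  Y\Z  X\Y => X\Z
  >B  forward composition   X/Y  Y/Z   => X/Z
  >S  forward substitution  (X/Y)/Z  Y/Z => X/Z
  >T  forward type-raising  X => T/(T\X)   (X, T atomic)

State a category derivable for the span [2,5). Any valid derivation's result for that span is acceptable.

[0,5] S   <
  [0,1] "quickly" : N
  [1,5] S\N   <
    [1,2] "city" : N
    [2,5] (S\N)\N   >
      [2,3] "often" : ((S\N)\N)/S
      [3,5] S   <
        [3,4] "which" : S\NP
        [4,5] "from" : S\(S\NP)

(S\N)\N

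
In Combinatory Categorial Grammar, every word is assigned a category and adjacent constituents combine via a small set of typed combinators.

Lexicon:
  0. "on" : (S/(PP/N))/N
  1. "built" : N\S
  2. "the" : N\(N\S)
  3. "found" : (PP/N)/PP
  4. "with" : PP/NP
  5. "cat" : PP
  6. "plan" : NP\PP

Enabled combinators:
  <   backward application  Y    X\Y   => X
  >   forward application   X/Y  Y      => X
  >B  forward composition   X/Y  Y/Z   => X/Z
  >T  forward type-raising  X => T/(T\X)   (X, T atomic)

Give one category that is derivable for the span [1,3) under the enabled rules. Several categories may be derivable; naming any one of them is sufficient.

N

[0,7] S   >
  [0,4] S/PP   >B
    [0,3] S/(PP/N)   >
      [0,1] "on" : (S/(PP/N))/N
      [1,3] N   <
        [1,2] "built" : N\S
        [2,3] "the" : N\(N\S)
    [3,4] "found" : (PP/N)/PP
  [4,7] PP   >
    [4,5] "with" : PP/NP
    [5,7] NP   >
      [5,6] NP/(NP\PP)   >T
        [5,6] "cat" : PP
      [6,7] "plan" : NP\PP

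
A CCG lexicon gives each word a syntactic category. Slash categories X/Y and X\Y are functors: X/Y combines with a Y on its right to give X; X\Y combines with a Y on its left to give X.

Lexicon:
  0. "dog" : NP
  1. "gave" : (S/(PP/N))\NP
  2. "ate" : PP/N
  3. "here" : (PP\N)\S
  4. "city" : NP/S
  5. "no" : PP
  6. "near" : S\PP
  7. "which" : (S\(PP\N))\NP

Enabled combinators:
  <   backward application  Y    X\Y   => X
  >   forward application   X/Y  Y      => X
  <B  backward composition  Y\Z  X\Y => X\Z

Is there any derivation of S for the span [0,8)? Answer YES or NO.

YES

[0,8] S   <
  [0,4] PP\N   <
    [0,3] S   >
      [0,2] S/(PP/N)   <
        [0,1] "dog" : NP
        [1,2] "gave" : (S/(PP/N))\NP
      [2,3] "ate" : PP/N
    [3,4] "here" : (PP\N)\S
  [4,8] S\(PP\N)   <
    [4,7] NP   >
      [4,5] "city" : NP/S
      [5,7] S   <
        [5,6] "no" : PP
        [6,7] "near" : S\PP
    [7,8] "which" : (S\(PP\N))\NP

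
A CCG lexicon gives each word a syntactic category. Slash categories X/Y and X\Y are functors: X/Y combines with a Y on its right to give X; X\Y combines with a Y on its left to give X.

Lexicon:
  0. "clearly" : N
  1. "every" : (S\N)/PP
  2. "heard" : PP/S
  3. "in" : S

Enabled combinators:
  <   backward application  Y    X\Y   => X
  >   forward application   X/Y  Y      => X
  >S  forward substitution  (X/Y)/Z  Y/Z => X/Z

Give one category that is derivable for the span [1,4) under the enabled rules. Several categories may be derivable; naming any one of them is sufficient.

[0,4] S   <
  [0,1] "clearly" : N
  [1,4] S\N   >
    [1,2] "every" : (S\N)/PP
    [2,4] PP   >
      [2,3] "heard" : PP/S
      [3,4] "in" : S

S\N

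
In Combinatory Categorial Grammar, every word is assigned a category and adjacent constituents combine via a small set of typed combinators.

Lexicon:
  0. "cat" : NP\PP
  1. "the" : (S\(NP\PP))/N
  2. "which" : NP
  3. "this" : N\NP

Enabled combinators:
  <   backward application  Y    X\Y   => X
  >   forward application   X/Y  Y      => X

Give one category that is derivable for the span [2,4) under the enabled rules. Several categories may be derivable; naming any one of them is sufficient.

N

[0,4] S   <
  [0,1] "cat" : NP\PP
  [1,4] S\(NP\PP)   >
    [1,2] "the" : (S\(NP\PP))/N
    [2,4] N   <
      [2,3] "which" : NP
      [3,4] "this" : N\NP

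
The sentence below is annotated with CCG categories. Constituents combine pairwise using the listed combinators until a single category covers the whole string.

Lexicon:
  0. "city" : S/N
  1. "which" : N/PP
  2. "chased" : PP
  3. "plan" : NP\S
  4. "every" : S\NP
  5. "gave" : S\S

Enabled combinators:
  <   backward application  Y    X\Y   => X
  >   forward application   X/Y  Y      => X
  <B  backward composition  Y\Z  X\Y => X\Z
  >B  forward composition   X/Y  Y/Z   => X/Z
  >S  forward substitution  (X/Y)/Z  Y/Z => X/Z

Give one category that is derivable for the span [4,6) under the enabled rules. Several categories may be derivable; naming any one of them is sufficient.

S\NP

[0,6] S   <
  [0,4] NP   <
    [0,3] S   >
      [0,2] S/PP   >B
        [0,1] "city" : S/N
        [1,2] "which" : N/PP
      [2,3] "chased" : PP
    [3,4] "plan" : NP\S
  [4,6] S\NP   <B
    [4,5] "every" : S\NP
    [5,6] "gave" : S\S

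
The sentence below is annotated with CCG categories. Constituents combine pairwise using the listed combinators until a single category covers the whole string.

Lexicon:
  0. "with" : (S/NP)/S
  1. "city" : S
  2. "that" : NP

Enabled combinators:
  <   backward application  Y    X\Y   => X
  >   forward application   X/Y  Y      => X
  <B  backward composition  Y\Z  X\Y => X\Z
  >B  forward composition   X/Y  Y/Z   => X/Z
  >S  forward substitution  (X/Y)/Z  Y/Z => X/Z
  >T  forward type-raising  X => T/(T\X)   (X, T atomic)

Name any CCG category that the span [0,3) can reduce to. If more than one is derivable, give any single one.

S

[0,3] S   >
  [0,2] S/NP   >
    [0,1] "with" : (S/NP)/S
    [1,2] "city" : S
  [2,3] "that" : NP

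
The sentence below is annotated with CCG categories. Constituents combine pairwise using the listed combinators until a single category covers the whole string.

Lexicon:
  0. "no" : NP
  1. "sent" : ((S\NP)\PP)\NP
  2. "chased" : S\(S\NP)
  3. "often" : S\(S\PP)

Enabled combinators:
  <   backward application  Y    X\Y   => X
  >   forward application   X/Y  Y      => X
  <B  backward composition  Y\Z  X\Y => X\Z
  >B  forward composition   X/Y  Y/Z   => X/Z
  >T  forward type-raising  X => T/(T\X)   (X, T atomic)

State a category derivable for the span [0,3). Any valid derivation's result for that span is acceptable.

S\PP

[0,4] S   <
  [0,3] S\PP   <B
    [0,2] (S\NP)\PP   <
      [0,1] "no" : NP
      [1,2] "sent" : ((S\NP)\PP)\NP
    [2,3] "chased" : S\(S\NP)
  [3,4] "often" : S\(S\PP)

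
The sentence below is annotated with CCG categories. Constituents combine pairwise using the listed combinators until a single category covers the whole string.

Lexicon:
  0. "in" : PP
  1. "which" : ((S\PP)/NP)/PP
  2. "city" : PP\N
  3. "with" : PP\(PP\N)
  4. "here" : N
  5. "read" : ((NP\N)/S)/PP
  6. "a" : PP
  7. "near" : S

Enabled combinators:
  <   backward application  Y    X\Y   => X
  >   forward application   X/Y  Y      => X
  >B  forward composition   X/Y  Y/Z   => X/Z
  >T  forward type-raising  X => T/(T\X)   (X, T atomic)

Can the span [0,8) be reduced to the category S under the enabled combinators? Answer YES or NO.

[0,8] S   >
  [0,1] S/(S\PP)   >T
    [0,1] "in" : PP
  [1,8] S\PP   >
    [1,4] (S\PP)/NP   >
      [1,2] "which" : ((S\PP)/NP)/PP
      [2,4] PP   <
        [2,3] "city" : PP\N
        [3,4] "with" : PP\(PP\N)
    [4,8] NP   >
      [4,5] NP/(NP\N)   >T
        [4,5] "here" : N
      [5,8] NP\N   >
        [5,7] (NP\N)/S   >
          [5,6] "read" : ((NP\N)/S)/PP
          [6,7] "a" : PP
        [7,8] "near" : S

YES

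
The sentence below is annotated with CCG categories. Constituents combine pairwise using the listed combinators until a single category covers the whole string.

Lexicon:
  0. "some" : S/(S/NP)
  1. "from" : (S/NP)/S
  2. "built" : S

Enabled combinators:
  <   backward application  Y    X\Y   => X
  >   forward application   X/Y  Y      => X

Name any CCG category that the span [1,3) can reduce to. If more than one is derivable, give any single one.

[0,3] S   >
  [0,1] "some" : S/(S/NP)
  [1,3] S/NP   >
    [1,2] "from" : (S/NP)/S
    [2,3] "built" : S

S/NP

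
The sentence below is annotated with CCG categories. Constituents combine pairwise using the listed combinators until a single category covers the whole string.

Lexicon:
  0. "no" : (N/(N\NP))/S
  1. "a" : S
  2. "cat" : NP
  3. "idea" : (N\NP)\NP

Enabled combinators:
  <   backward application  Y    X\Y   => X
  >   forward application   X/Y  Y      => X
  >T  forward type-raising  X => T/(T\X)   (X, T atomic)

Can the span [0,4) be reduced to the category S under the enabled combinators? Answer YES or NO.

NO

(N/(N\NP))/S S NP (N\NP)\NP
CKY chart[0,4] = {N, N/(N\N), NP/(NP\N), PP/(PP\N), S/(S\N)}; S ∉ chart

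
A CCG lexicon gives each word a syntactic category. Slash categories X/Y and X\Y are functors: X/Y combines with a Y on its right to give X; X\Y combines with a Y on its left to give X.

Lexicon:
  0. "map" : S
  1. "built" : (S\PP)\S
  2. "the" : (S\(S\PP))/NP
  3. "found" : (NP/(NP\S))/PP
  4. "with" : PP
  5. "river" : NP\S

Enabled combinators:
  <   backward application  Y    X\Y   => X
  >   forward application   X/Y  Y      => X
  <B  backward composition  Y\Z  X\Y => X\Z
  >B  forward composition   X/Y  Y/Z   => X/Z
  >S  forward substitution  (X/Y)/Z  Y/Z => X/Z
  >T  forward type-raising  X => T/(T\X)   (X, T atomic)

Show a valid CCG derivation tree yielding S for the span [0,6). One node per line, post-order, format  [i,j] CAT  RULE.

[0,1] S  lex  "map"
[1,2] (S\PP)\S  lex  "built"
[0,2] S\PP  <  k=1
[2,3] (S\(S\PP))/NP  lex  "the"
[3,4] (NP/(NP\S))/PP  lex  "found"
[4,5] PP  lex  "with"
[3,5] NP/(NP\S)  >  k=4
[5,6] NP\S  lex  "river"
[3,6] NP  >  k=5
[2,6] S\(S\PP)  >  k=3
[0,6] S  <  k=2

[0,6] S   <
  [0,2] S\PP   <
    [0,1] "map" : S
    [1,2] "built" : (S\PP)\S
  [2,6] S\(S\PP)   >
    [2,3] "the" : (S\(S\PP))/NP
    [3,6] NP   >
      [3,5] NP/(NP\S)   >
        [3,4] "found" : (NP/(NP\S))/PP
        [4,5] "with" : PP
      [5,6] "river" : NP\S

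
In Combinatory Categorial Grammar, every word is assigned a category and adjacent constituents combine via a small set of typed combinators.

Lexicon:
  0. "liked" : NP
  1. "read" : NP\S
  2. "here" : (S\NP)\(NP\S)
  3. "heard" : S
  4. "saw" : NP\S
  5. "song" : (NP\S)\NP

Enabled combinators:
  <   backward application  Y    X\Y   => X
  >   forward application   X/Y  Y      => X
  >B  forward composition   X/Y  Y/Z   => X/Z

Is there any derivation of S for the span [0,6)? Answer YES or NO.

NP NP\S (S\NP)\(NP\S) S NP\S (NP\S)\NP
CKY chart[0,6] = {NP}; S ∉ chart

NO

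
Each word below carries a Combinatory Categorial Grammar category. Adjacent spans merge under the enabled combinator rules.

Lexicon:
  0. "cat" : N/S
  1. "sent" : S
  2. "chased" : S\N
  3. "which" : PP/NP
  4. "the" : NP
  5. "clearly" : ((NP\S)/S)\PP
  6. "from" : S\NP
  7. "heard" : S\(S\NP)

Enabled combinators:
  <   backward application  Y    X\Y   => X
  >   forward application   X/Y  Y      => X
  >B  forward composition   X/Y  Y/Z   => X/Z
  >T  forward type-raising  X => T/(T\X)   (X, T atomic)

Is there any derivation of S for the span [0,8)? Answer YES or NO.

NO

N/S S S\N PP/NP NP ((NP\S)/S)\PP S\NP S\(S\NP)
CKY chart[0,8] = {N/(N\NP), NP, NP/(NP\NP), NP/(S\S), PP/(PP\NP), S/(S\NP)}; S ∉ chart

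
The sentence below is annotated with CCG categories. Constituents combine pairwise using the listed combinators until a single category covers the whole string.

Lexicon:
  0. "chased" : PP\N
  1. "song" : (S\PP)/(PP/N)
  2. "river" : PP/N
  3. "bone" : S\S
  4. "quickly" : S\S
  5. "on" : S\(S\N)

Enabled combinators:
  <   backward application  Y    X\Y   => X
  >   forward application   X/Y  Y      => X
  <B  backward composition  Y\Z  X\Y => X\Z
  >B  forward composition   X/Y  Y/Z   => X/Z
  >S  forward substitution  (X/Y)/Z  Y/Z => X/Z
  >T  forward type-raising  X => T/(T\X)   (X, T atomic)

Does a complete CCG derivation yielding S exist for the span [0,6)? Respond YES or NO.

[0,6] S   <
  [0,5] S\N   <B
    [0,4] S\N   <B
      [0,1] "chased" : PP\N
      [1,4] S\PP   <B
        [1,3] S\PP   >
          [1,2] "song" : (S\PP)/(PP/N)
          [2,3] "river" : PP/N
        [3,4] "bone" : S\S
    [4,5] "quickly" : S\S
  [5,6] "on" : S\(S\N)

YES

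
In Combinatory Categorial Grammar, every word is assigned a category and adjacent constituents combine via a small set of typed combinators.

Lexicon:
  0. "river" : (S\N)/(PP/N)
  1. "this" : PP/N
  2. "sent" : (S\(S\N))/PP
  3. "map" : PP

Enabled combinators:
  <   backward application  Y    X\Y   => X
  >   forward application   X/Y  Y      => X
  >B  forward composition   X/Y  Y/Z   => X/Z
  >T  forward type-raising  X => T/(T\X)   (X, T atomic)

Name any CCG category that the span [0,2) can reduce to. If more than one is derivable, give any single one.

[0,4] S   <
  [0,2] S\N   >
    [0,1] "river" : (S\N)/(PP/N)
    [1,2] "this" : PP/N
  [2,4] S\(S\N)   >
    [2,3] "sent" : (S\(S\N))/PP
    [3,4] "map" : PP

S\N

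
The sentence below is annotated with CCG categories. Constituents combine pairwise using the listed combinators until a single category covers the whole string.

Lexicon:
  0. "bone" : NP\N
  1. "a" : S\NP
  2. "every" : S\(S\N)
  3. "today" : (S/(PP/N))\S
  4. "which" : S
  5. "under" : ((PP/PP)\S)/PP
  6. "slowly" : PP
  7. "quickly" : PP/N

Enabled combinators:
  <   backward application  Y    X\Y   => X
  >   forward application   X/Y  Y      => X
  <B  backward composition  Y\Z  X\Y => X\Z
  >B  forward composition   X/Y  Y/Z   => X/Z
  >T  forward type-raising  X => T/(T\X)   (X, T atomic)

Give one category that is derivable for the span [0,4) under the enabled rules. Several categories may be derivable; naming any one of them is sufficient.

S/(PP/N)

[0,8] S   >
  [0,4] S/(PP/N)   <
    [0,3] S   <
      [0,2] S\N   <B
        [0,1] "bone" : NP\N
        [1,2] "a" : S\NP
      [2,3] "every" : S\(S\N)
    [3,4] "today" : (S/(PP/N))\S
  [4,8] PP/N   >B
    [4,7] PP/PP   <
      [4,5] "which" : S
      [5,7] (PP/PP)\S   >
        [5,6] "under" : ((PP/PP)\S)/PP
        [6,7] "slowly" : PP
    [7,8] "quickly" : PP/N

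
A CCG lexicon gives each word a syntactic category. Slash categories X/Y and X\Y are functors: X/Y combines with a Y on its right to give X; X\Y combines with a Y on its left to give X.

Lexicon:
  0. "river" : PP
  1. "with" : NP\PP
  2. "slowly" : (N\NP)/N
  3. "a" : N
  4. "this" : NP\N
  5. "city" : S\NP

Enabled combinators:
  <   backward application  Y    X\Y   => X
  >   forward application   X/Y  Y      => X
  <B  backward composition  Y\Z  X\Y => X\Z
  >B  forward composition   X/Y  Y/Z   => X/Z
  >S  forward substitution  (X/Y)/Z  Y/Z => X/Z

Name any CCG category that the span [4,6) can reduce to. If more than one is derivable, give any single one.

S\N

[0,6] S   <
  [0,4] N   <
    [0,2] NP   <
      [0,1] "river" : PP
      [1,2] "with" : NP\PP
    [2,4] N\NP   >
      [2,3] "slowly" : (N\NP)/N
      [3,4] "a" : N
  [4,6] S\N   <B
    [4,5] "this" : NP\N
    [5,6] "city" : S\NP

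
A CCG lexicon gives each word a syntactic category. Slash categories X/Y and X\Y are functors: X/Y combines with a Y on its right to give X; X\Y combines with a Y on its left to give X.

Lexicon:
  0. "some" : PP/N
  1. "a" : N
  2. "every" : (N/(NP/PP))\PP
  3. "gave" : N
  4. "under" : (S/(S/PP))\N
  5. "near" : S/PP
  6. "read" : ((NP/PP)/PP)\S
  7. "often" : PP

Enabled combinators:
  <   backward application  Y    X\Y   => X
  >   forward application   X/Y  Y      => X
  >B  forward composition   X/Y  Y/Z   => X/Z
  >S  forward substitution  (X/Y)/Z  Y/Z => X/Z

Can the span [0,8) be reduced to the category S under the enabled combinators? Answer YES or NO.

NO

PP/N N (N/(NP/PP))\PP N (S/(S/PP))\N S/PP ((NP/PP)/PP)\S PP
CKY chart[0,8] = {N}; S ∉ chart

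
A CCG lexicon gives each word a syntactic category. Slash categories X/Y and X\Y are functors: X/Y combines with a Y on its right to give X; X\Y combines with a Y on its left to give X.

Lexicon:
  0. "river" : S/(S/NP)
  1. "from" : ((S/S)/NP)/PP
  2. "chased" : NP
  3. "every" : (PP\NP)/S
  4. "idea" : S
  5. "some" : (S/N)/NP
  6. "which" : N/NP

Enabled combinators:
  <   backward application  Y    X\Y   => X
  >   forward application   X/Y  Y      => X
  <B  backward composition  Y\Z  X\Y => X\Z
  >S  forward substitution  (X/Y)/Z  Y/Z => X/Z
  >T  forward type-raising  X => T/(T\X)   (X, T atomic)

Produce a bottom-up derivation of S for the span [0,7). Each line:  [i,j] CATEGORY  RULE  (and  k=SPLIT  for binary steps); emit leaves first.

[0,7] S   >
  [0,1] "river" : S/(S/NP)
  [1,7] S/NP   >S
    [1,5] (S/S)/NP   >
      [1,2] "from" : ((S/S)/NP)/PP
      [2,5] PP   >
        [2,3] PP/(PP\NP)   >T
          [2,3] "chased" : NP
        [3,5] PP\NP   >
          [3,4] "every" : (PP\NP)/S
          [4,5] "idea" : S
    [5,7] S/NP   >S
      [5,6] "some" : (S/N)/NP
      [6,7] "which" : N/NP

[0,1] S/(S/NP)  lex  "river"
[1,2] ((S/S)/NP)/PP  lex  "from"
[2,3] NP  lex  "chased"
[2,3] PP/(PP\NP)  >T
[3,4] (PP\NP)/S  lex  "every"
[4,5] S  lex  "idea"
[3,5] PP\NP  >  k=4
[2,5] PP  >  k=3
[1,5] (S/S)/NP  >  k=2
[5,6] (S/N)/NP  lex  "some"
[6,7] N/NP  lex  "which"
[5,7] S/NP  >S  k=6
[1,7] S/NP  >S  k=5
[0,7] S  >  k=1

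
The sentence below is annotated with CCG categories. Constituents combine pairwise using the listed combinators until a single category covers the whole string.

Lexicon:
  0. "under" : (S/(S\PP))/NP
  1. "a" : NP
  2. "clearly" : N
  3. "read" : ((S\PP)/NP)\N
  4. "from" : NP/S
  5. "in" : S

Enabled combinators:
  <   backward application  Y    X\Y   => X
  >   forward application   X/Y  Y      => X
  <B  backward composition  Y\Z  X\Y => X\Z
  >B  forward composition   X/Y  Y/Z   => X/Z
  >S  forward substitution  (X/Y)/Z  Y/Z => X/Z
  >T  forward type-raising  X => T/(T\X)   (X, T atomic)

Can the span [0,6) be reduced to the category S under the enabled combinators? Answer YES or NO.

[0,6] S   >
  [0,2] S/(S\PP)   >
    [0,1] "under" : (S/(S\PP))/NP
    [1,2] "a" : NP
  [2,6] S\PP   >
    [2,4] (S\PP)/NP   <
      [2,3] "clearly" : N
      [3,4] "read" : ((S\PP)/NP)\N
    [4,6] NP   >
      [4,5] "from" : NP/S
      [5,6] "in" : S

YES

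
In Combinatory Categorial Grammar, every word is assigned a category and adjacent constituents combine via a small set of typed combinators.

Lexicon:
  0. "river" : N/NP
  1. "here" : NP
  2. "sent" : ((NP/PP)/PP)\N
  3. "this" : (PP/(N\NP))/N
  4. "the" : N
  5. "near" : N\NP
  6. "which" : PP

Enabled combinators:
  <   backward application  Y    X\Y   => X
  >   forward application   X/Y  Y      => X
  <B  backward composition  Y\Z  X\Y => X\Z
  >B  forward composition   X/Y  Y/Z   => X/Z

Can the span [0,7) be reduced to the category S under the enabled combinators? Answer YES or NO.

NO

N/NP NP ((NP/PP)/PP)\N (PP/(N\NP))/N N N\NP PP
CKY chart[0,7] = {NP}; S ∉ chart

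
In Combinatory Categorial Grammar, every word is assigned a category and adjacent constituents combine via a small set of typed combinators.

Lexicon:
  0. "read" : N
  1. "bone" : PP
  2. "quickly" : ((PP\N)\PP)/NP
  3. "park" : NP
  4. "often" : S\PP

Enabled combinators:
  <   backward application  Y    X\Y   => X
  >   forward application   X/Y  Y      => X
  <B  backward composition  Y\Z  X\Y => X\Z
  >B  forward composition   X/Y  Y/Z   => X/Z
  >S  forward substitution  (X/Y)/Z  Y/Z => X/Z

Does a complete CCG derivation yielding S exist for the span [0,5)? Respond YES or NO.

[0,5] S   <
  [0,1] "read" : N
  [1,5] S\N   <B
    [1,4] PP\N   <
      [1,2] "bone" : PP
      [2,4] (PP\N)\PP   >
        [2,3] "quickly" : ((PP\N)\PP)/NP
        [3,4] "park" : NP
    [4,5] "often" : S\PP

YES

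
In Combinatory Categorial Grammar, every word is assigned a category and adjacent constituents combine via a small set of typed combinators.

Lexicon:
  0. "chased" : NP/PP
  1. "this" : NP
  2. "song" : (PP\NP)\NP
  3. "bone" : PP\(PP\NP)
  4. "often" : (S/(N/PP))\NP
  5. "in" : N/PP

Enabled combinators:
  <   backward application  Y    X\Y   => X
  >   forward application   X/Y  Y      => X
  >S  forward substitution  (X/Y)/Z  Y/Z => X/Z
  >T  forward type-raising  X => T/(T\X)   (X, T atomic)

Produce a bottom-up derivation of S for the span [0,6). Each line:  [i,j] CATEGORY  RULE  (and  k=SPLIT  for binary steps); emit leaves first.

[0,6] S   >
  [0,5] S/(N/PP)   <
    [0,4] NP   >
      [0,1] "chased" : NP/PP
      [1,4] PP   <
        [1,3] PP\NP   <
          [1,2] "this" : NP
          [2,3] "song" : (PP\NP)\NP
        [3,4] "bone" : PP\(PP\NP)
    [4,5] "often" : (S/(N/PP))\NP
  [5,6] "in" : N/PP

[0,1] NP/PP  lex  "chased"
[1,2] NP  lex  "this"
[2,3] (PP\NP)\NP  lex  "song"
[1,3] PP\NP  <  k=2
[3,4] PP\(PP\NP)  lex  "bone"
[1,4] PP  <  k=3
[0,4] NP  >  k=1
[4,5] (S/(N/PP))\NP  lex  "often"
[0,5] S/(N/PP)  <  k=4
[5,6] N/PP  lex  "in"
[0,6] S  >  k=5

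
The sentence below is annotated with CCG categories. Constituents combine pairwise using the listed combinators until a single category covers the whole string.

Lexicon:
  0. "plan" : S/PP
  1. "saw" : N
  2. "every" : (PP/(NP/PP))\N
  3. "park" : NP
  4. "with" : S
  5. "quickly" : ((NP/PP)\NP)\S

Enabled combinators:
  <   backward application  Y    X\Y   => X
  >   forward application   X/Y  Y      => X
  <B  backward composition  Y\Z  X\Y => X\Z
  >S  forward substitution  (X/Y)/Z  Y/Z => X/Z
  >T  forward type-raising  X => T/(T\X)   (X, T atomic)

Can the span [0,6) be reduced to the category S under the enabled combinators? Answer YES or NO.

[0,6] S   >
  [0,1] "plan" : S/PP
  [1,6] PP   >
    [1,3] PP/(NP/PP)   <
      [1,2] "saw" : N
      [2,3] "every" : (PP/(NP/PP))\N
    [3,6] NP/PP   <
      [3,4] "park" : NP
      [4,6] (NP/PP)\NP   <
        [4,5] "with" : S
        [5,6] "quickly" : ((NP/PP)\NP)\S

YES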